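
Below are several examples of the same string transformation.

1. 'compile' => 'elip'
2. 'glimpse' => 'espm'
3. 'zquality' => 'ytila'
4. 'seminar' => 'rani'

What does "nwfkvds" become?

Looking at the pairs, the operation is to reverse the string, then delete the last 3 characters.
Applying both steps to "nwfkvds": "sdvkfwn", then "sdvk".
(Check on "seminar": → "ranimes" → "rani" ✓)

sdvk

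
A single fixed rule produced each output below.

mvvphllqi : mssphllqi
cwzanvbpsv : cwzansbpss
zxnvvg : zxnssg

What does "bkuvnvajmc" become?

bkusnsajmc

Looking at the pairs, the operation is to replace every "v" with "s".
On "bkuvnvajmc" that produces "bkusnsajmc".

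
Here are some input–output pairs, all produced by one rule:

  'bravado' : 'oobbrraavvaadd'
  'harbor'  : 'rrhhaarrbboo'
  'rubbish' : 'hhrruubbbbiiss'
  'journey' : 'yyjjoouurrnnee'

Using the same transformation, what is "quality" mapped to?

Each output is the input with this applied: move the last character to the front, then double every character.
Applying both steps to "quality": "yqualit", then "yyqquuaalliitt".
(Check on "harbor": → "rharbo" → "rrhhaarrbboo" ✓)

yyqquuaalliitt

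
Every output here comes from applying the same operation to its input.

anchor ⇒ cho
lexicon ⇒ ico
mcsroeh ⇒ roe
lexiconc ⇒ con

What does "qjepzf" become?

Looking at the pairs, the operation is to delete the last character, then keep only the last 3 characters.
"qjepzf" → "qjepz" → "epz".

epz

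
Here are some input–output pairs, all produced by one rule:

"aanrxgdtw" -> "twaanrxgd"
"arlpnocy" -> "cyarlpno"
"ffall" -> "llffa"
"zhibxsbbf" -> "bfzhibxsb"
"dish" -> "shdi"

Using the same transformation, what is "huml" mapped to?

mlhu

The rule is to move the last 2 characters to the front (rotate right by 2).
Doing the same to "huml": "mlhu".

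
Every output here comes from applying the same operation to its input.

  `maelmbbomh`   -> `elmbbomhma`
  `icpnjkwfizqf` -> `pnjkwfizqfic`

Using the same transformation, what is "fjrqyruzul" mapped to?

rqyruzulfj

The pattern: move the first 2 characters to the end (rotate left by 2).
"fjrqyruzul" → "rqyruzulfj".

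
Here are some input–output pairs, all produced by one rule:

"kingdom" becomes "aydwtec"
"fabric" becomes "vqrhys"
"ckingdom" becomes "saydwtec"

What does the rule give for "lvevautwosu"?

blulqkjmeik

The transformation: shift every letter 10 places backward in the alphabet (wrapping around).
Applying that to "lvevautwosu" gives "blulqkjmeik".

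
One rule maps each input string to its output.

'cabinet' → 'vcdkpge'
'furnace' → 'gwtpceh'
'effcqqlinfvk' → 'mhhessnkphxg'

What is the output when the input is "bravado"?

qtcxcfd

The transformation: swap the first and last characters, then shift every letter 2 places forward in the alphabet (wrapping around).
"bravado" → "qtcxcfd".
(Check on "furnace": → "eurnacf" → "gwtpceh" ✓)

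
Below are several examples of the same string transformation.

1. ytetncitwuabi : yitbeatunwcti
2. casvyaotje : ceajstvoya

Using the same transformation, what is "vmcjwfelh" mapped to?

vhmlcejfw

Looking at the pairs, the operation is to take characters alternately from the front and the back (1st, last, 2nd, 2nd-last, ...).
Doing the same to "vmcjwfelh": "vhmlcejfw".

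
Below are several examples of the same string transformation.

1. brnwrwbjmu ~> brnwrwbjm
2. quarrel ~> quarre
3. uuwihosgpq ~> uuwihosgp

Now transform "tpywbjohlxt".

tpywbjohlx

Each output is the input with this applied: delete the last character.
Applying that to "tpywbjohlxt" gives "tpywbjohlx".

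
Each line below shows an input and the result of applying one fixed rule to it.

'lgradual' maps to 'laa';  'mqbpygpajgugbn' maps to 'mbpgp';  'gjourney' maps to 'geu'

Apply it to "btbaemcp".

bca

In each case the input is transformed by: take characters alternately from the front and the back (1st, last, 2nd, 2nd-last, ...), then keep one character in every 3, starting at position 1 (positions 1st, 4th, 7th, ...).
Applying both steps to "btbaemcp": "bptcbmae", then "bca".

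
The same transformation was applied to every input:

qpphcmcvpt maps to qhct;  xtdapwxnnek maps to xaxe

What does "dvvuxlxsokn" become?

What's happening: keep one character in every 3, starting at position 1 (positions 1st, 4th, 7th, ...).
On "dvvuxlxsokn" that produces "duxk".

duxk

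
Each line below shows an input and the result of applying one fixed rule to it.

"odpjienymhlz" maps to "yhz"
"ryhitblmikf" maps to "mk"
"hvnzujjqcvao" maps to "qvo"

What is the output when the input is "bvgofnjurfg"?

Each output is the input with this applied: keep every other character starting from the second (positions 2nd, 4th, 6th, ...), then delete the first 3 characters.
For "bvgofnjurfg", step one produces "vonuf"; step two turns that into "uf".

uf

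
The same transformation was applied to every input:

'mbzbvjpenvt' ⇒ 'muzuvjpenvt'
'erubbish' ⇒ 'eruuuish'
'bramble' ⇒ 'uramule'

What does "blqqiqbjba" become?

ulqqiqujua

The rule is to replace every "b" with "u".
"blqqiqbjba" → "ulqqiqujua".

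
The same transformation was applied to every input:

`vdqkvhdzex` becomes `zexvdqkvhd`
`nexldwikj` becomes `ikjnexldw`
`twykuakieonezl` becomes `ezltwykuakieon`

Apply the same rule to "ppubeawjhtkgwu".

gwuppubeawjhtk

What's happening: move the last 3 characters to the front (rotate right by 3).
Applying that to "ppubeawjhtkgwu" gives "gwuppubeawjhtk".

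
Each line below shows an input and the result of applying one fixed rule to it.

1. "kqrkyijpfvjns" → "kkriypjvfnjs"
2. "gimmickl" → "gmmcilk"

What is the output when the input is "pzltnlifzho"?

Each output is the input with this applied: swap each adjacent pair of characters (1↔2, 3↔4, ...), then delete the first character.
Applying both steps to "pzltnlifzho": "zptllnfihzo", then "ptllnfihzo".
(Check on "gimmickl": → "igmmcilk" → "gmmcilk" ✓)

ptllnfihzo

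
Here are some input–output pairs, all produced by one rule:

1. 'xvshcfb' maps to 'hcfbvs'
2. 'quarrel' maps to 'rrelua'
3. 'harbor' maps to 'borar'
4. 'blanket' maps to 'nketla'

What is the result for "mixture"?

tureix

The transformation: delete the first character, then move the first 2 characters to the end (rotate left by 2).
Doing the same to "mixture": "tureix".
(Check on "xvshcfb": → "vshcfb" → "hcfbvs" ✓)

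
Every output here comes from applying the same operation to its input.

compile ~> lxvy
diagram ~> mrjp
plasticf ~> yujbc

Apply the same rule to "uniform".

Each output is the input with this applied: shift every letter 9 places forward in the alphabet (wrapping around), then delete the last 3 characters.
"uniform" → "dwroxav" → "dwro".
(Check on "plasticf": → "yujbcrlo" → "yujbc" ✓)

dwro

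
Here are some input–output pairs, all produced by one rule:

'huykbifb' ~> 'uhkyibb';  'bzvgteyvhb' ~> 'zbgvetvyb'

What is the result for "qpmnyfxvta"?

Each output is the input with this applied: swap each adjacent pair of characters (1↔2, 3↔4, ...), then delete the last character.
For "qpmnyfxvta", step one produces "pqnmfyvxat"; step two turns that into "pqnmfyvxa".

pqnmfyvxa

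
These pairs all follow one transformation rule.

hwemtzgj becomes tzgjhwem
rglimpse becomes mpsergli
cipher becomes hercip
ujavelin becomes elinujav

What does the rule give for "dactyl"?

What's happening: swap the front and back halves of the string.
For "dactyl" the result is "tyldac".

tyldac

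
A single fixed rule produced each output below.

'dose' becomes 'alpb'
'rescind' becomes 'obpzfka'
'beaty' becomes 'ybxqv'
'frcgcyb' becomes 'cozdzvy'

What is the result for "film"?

The rule is to shift every letter 3 places backward in the alphabet (wrapping around).
Doing the same to "film": "cfij".

cfij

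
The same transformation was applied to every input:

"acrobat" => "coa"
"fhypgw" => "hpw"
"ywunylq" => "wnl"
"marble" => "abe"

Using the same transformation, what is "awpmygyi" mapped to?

The pattern: keep every other character starting from the second (positions 2nd, 4th, 6th, ...).
Doing the same to "awpmygyi": "wmgi".

wmgi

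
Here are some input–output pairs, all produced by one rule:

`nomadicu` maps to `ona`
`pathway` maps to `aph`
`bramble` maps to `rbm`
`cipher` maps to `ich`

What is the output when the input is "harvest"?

What's happening: swap each adjacent pair of characters (1↔2, 3↔4, ...), then keep only the first 3 characters.
On "harvest": the first step gives "ahvrset", and the second then gives "ahv".
(Check on "nomadicu": → "onamiduc" → "ona" ✓)

ahv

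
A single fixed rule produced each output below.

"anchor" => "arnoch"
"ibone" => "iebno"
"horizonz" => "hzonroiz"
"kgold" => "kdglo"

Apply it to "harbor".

hraorb

Looking at the pairs, the operation is to take characters alternately from the front and the back (1st, last, 2nd, 2nd-last, ...).
Doing the same to "harbor": "hraorb".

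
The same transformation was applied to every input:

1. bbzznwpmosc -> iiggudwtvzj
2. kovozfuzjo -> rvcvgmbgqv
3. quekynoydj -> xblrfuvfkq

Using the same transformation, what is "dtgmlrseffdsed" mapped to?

The transformation: shift every letter 7 places forward in the alphabet (wrapping around).
For "dtgmlrseffdsed" the result is "kantsyzlmmkzlk".

kantsyzlmmkzlk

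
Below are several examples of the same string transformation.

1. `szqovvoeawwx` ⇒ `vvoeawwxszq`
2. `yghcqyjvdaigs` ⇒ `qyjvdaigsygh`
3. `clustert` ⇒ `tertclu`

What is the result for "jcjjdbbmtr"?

dbbmtrjcj

What's happening: move the first 3 characters to the end (rotate left by 3), then delete the first character.
Working it through for "jcjjdbbmtr": intermediate "jdbbmtrjcj", final "dbbmtrjcj".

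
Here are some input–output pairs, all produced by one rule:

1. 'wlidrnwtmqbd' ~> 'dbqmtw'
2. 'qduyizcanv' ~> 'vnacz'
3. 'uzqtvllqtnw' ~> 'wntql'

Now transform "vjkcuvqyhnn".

The pattern: take characters alternately from the front and the back (1st, last, 2nd, 2nd-last, ...), then keep every other character starting from the second (positions 2nd, 4th, 6th, ...).
"vjkcuvqyhnn" → "vnjnkhcyuqv" → "nnhyq".

nnhyq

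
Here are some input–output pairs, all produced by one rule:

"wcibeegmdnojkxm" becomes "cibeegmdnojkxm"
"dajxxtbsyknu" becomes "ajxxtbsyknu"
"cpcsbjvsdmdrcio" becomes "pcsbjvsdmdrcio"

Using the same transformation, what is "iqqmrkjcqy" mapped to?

The rule is to delete the first character.
"iqqmrkjcqy" → "qqmrkjcqy".

qqmrkjcqy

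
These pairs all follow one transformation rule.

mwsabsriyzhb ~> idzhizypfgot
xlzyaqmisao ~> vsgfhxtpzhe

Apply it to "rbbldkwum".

tiiskrdby

Looking at the pairs, the operation is to swap the first and last characters, then shift every letter 7 places forward in the alphabet (wrapping around).
Applying both steps to "rbbldkwum": "mbbldkwur", then "tiiskrdby".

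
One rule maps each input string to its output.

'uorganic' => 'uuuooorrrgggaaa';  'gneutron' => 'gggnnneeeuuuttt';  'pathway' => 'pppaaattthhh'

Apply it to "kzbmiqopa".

Each output is the input with this applied: delete the last 3 characters, then repeat every character 3 times.
"kzbmiqopa" → "kzbmiq" → "kkkzzzbbbmmmiiiqqq".

kkkzzzbbbmmmiiiqqq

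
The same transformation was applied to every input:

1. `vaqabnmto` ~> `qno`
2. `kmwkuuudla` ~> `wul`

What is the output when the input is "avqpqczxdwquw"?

The rule is to keep one character in every 3, starting at position 3 (positions 3rd, 6th, 9th, ...).
So "avqpqczxdwquw" becomes "qcdu".

qcdu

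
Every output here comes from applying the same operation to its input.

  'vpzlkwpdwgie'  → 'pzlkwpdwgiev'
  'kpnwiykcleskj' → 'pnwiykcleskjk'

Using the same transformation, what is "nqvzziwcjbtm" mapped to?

qvzziwcjbtmn

The rule is to move the first character to the end.
So "nqvzziwcjbtm" becomes "qvzziwcjbtmn".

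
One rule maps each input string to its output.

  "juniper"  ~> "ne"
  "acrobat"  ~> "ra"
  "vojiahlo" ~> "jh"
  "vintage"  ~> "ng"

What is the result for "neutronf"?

What's happening: keep one character in every 3, starting at position 3 (positions 3rd, 6th, 9th, ...).
On "neutronf" that produces "uo".

uo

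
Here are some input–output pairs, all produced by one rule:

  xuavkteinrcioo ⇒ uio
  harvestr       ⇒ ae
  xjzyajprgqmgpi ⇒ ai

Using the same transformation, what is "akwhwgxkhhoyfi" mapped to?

oi

Rule — keep one character in every 3, starting at position 2 (positions 2nd, 5th, 8th, ...), then keep only the vowels.
"akwhwgxkhhoyfi" → "kwkoi" → "oi".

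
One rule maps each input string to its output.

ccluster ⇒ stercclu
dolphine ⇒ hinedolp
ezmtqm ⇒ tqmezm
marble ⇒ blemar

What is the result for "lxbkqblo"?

The rule is to swap the front and back halves of the string.
For "lxbkqblo" the result is "qblolxbk".

qblolxbk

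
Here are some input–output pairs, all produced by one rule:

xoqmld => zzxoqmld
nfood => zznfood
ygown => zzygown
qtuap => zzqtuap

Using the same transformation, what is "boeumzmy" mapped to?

The pattern: prepend "zz".
Applying that to "boeumzmy" gives "zzboeumzmy".

zzboeumzmy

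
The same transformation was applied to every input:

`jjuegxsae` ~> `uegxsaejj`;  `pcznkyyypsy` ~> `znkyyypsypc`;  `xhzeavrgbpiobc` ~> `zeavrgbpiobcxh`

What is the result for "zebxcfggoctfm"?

Looking at the pairs, the operation is to move the first 2 characters to the end (rotate left by 2).
Applying that to "zebxcfggoctfm" gives "bxcfggoctfmze".

bxcfggoctfmze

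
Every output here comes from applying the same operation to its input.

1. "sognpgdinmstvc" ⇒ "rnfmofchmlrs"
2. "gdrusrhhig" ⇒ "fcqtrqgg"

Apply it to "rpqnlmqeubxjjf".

qopmklpdtawi

Looking at the pairs, the operation is to delete the last 2 characters, then shift every letter 1 place backward in the alphabet (wrapping around).
For "rpqnlmqeubxjjf", step one produces "rpqnlmqeubxj"; step two turns that into "qopmklpdtawi".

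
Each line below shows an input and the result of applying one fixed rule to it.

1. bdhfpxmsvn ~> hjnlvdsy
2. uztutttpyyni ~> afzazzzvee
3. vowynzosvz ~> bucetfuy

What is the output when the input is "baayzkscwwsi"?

Looking at the pairs, the operation is to delete the last 2 characters, then shift every letter 6 places forward in the alphabet (wrapping around).
Working it through for "baayzkscwwsi": intermediate "baayzkscww", final "hggefqyicc".

hggefqyicc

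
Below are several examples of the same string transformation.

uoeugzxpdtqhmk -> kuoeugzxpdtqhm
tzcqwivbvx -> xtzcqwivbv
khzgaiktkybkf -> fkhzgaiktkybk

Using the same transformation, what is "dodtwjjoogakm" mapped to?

In each case the input is transformed by: move the last character to the front.
Doing the same to "dodtwjjoogakm": "mdodtwjjoogak".

mdodtwjjoogak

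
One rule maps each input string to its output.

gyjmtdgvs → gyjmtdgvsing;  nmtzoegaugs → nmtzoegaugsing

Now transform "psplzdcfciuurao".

psplzdcfciuuraoing

What's happening: append "ing".
For "psplzdcfciuurao" the result is "psplzdcfciuuraoing".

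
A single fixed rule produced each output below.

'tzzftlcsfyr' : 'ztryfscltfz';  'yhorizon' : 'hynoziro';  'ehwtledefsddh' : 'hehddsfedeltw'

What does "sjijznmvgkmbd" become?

In each case the input is transformed by: move the first 2 characters to the end (rotate left by 2), then reverse the string.
"sjijznmvgkmbd" → "ijznmvgkmbdsj" → "jsdbmkgvmnzji".

jsdbmkgvmnzji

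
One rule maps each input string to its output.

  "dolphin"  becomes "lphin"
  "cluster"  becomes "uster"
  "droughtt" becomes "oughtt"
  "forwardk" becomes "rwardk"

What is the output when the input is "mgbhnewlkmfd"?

bhnewlkmfd

Looking at the pairs, the operation is to delete the first 2 characters.
On "mgbhnewlkmfd" that produces "bhnewlkmfd".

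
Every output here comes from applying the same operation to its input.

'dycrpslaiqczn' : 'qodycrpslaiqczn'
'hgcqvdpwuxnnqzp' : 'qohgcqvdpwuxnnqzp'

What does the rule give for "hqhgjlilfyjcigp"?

qohqhgjlilfyjcigp

Each output is the input with this applied: prepend "qo".
So "hqhgjlilfyjcigp" becomes "qohqhgjlilfyjcigp".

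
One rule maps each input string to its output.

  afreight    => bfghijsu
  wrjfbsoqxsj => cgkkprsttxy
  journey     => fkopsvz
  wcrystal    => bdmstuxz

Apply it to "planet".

Each output is the input with this applied: shift every letter 1 place forward in the alphabet (wrapping around), then sort the characters into alphabetical order.
"planet" → "qmbofu" → "bfmoqu".

bfmoqu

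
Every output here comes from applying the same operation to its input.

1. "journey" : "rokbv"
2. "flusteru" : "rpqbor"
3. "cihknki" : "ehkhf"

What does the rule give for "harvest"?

The rule is to shift every letter 3 places backward in the alphabet (wrapping around), then delete the first 2 characters.
For "harvest" the result is "osbpq".

osbpq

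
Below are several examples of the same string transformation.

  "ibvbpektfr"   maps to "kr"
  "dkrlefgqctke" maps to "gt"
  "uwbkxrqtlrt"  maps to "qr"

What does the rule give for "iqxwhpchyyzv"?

cy

The pattern: keep one character in every 3, starting at position 1 (positions 1st, 4th, 7th, ...), then delete the first 2 characters.
Applying both steps to "iqxwhpchyyzv": "iwcy", then "cy".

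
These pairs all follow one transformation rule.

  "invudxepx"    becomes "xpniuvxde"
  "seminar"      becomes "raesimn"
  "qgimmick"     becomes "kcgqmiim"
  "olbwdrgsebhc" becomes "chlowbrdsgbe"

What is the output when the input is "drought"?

Looking at the pairs, the operation is to move the last 2 characters to the front (rotate right by 2), then swap each adjacent pair of characters (1↔2, 3↔4, ...).
For "drought", step one produces "htdroug"; step two turns that into "thrduog".

thrduog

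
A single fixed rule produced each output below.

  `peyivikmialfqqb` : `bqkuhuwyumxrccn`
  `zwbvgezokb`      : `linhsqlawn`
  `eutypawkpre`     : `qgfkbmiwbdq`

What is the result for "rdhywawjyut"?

dptkimivkgf

Rule — shift every letter 12 places forward in the alphabet (wrapping around).
On "rdhywawjyut" that produces "dptkimivkgf".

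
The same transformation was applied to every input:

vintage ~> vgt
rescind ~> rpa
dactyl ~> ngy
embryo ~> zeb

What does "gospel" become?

bcy

The transformation: keep every other character starting from the second (positions 2nd, 4th, 6th, ...), then shift every letter 13 places forward in the alphabet (wrapping around) — i.e. ROT13.
Applying both steps to "gospel": "opl", then "bcy".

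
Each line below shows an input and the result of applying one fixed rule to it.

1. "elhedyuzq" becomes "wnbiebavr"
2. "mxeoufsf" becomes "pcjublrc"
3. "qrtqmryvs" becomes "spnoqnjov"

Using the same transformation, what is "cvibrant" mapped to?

kqzsfyox

The rule is to move the last 2 characters to the front (rotate right by 2), then shift every letter 3 places backward in the alphabet (wrapping around).
For "cvibrant", step one produces "ntcvibra"; step two turns that into "kqzsfyox".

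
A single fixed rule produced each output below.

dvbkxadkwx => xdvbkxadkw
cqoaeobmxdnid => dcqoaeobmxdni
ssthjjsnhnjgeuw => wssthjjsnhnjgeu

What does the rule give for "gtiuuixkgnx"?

xgtiuuixkgn

The rule is to move the last character to the front.
"gtiuuixkgnx" → "xgtiuuixkgn".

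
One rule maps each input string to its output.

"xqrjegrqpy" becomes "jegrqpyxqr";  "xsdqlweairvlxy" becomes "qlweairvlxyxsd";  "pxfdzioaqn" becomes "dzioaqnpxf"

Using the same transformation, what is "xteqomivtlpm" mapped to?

qomivtlpmxte

Rule — move the first 3 characters to the end (rotate left by 3).
Doing the same to "xteqomivtlpm": "qomivtlpmxte".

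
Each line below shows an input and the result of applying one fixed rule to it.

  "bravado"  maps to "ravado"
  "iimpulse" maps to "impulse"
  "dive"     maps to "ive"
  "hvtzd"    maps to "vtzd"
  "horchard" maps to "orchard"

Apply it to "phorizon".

Rule — delete the first character.
For "phorizon" the result is "horizon".

horizon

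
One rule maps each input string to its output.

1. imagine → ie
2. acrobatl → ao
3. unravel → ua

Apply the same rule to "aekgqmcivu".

The transformation: keep one character in every 3, starting at position 1 (positions 1st, 4th, 7th, ...), then keep only the vowels.
On "aekgqmcivu": the first step gives "agcu", and the second then gives "au".
(Check on "acrobatl": → "aot" → "ao" ✓)

au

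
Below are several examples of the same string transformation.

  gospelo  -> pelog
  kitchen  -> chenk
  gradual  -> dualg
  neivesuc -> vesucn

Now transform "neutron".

tronn

The transformation: move the first 3 characters to the end (rotate left by 3), then delete the last 2 characters.
Working it through for "neutron": intermediate "tronneu", final "tronn".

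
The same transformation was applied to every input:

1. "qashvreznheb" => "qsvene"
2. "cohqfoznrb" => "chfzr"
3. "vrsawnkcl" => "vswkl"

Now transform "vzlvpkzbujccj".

The pattern: keep every other character starting from the first (positions 1st, 3rd, 5th, ...).
"vzlvpkzbujccj" → "vlpzucj".

vlpzucj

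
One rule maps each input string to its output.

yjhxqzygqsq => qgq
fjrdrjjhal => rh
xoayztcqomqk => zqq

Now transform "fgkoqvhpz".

qp

The transformation: delete the first 2 characters, then keep one character in every 3, starting at position 3 (positions 3rd, 6th, 9th, ...).
Starting from "fgkoqvhpz": after the first operation, "koqvhpz"; after the second, "qp".
(Check on "yjhxqzygqsq": → "hxqzygqsq" → "qgq" ✓)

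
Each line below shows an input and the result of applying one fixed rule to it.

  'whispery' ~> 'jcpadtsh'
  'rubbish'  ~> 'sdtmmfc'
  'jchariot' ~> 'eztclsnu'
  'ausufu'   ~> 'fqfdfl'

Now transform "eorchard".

In each case the input is transformed by: shift every letter 11 places forward in the alphabet (wrapping around), then reverse the string.
Working it through for "eorchard": intermediate "pzcnslco", final "oclsnczp".

oclsnczp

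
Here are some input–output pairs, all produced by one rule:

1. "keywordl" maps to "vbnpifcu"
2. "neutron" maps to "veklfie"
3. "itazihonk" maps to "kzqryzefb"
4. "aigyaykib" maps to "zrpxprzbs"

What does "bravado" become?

Looking at the pairs, the operation is to swap each adjacent pair of characters (1↔2, 3↔4, ...), then shift every letter 9 places backward in the alphabet (wrapping around).
Starting from "bravado": after the first operation, "rbvadao"; after the second, "ismrurf".
(Check on "itazihonk": → "tizahinok" → "kzqryzefb" ✓)

ismrurf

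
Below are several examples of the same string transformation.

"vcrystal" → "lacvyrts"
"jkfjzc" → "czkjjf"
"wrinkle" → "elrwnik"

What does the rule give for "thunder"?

rehtnud

Rule — move the last 2 characters to the front (rotate right by 2), then swap each adjacent pair of characters (1↔2, 3↔4, ...).
For "thunder", step one produces "erthund"; step two turns that into "rehtnud".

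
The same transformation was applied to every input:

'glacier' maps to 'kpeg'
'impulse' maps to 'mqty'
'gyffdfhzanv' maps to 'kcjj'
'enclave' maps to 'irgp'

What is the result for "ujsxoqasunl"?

In each case the input is transformed by: shift every letter 4 places forward in the alphabet (wrapping around), then keep only the first 4 characters.
On "ujsxoqasunl": the first step gives "ynwbsuewyrp", and the second then gives "ynwb".

ynwb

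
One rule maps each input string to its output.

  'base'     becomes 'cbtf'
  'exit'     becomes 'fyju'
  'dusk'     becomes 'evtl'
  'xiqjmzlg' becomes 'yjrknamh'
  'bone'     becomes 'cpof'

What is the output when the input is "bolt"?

cpmu

Looking at the pairs, the operation is to shift every letter 1 place forward in the alphabet (wrapping around).
"bolt" → "cpmu".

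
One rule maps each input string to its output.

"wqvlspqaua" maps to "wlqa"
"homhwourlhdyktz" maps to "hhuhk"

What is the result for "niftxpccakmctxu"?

The transformation: keep one character in every 3, starting at position 1 (positions 1st, 4th, 7th, ...).
Doing the same to "niftxpccakmctxu": "ntckt".

ntckt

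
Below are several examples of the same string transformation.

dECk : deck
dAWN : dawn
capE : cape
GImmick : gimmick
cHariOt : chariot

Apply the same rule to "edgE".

edge

Each output is the input with this applied: convert every letter to lowercase.
Applying that to "edgE" gives "edge".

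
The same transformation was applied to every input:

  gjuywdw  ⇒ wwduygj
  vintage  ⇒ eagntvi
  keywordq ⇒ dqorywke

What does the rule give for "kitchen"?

The pattern: swap each adjacent pair of characters (1↔2, 3↔4, ...), then reverse the string.
"kitchen" → "ikctehn" → "nhetcki".

nhetcki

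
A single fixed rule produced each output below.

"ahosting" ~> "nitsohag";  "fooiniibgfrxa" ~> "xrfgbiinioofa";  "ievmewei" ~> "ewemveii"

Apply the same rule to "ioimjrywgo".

Rule — reverse the string, then move the first character to the end.
On "ioimjrywgo": the first step gives "ogwyrjmioi", and the second then gives "gwyrjmioio".

gwyrjmioio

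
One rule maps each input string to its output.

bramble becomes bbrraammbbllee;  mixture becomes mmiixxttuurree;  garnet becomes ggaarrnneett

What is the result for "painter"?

Looking at the pairs, the operation is to double every character.
So "painter" becomes "ppaaiinntteerr".

ppaaiinntteerr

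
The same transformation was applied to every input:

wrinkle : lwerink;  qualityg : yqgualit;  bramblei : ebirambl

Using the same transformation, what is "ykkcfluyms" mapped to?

myskkcfluy

Rule — swap the first and last characters, then move the last 2 characters to the front (rotate right by 2).
Applying both steps to "ykkcfluyms": "skkcfluymy", then "myskkcfluy".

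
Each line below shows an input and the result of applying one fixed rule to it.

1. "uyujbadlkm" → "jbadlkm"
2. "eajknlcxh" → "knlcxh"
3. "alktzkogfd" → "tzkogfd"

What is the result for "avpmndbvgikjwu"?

The rule is to delete the first 3 characters.
For "avpmndbvgikjwu" the result is "mndbvgikjwu".

mndbvgikjwu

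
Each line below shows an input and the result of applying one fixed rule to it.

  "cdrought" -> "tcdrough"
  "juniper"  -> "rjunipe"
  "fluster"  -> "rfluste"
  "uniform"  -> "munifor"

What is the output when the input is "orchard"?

dorchar

Looking at the pairs, the operation is to move the last character to the front.
Doing the same to "orchard": "dorchar".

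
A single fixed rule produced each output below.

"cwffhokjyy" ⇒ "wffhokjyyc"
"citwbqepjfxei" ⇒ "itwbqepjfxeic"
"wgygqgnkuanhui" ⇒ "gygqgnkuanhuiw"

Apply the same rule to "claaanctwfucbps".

laaanctwfucbpsc

Each output is the input with this applied: move the first character to the end.
So "claaanctwfucbps" becomes "laaanctwfucbpsc".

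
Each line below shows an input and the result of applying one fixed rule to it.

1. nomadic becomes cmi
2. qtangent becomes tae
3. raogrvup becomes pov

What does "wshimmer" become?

Each output is the input with this applied: move the last character to the front, then keep one character in every 3, starting at position 1 (positions 1st, 4th, 7th, ...).
On "wshimmer" that produces "rhm".

rhm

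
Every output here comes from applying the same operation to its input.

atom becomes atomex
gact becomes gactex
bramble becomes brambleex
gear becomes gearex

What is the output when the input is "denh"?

denhex

What's happening: append "ex".
Applying that to "denh" gives "denhex".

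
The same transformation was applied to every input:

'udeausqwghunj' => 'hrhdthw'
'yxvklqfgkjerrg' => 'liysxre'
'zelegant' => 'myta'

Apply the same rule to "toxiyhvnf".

The pattern: shift every letter 13 places forward in the alphabet (wrapping around) — i.e. ROT13, then keep every other character starting from the first (positions 1st, 3rd, 5th, ...).
For "toxiyhvnf", step one produces "gbkvluias"; step two turns that into "gklis".

gklis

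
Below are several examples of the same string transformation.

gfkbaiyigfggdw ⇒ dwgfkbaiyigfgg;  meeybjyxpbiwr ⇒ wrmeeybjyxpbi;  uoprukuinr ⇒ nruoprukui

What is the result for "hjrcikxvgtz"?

tzhjrcikxvg

What's happening: move the last 2 characters to the front (rotate right by 2).
Doing the same to "hjrcikxvgtz": "tzhjrcikxvg".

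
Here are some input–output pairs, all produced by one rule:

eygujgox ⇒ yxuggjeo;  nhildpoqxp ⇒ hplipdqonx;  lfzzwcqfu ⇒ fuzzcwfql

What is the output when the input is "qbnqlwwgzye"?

beqnwlgwyzq

Each output is the input with this applied: swap the first and last characters, then swap each adjacent pair of characters (1↔2, 3↔4, ...).
On "qbnqlwwgzye": the first step gives "ebnqlwwgzyq", and the second then gives "beqnwlgwyzq".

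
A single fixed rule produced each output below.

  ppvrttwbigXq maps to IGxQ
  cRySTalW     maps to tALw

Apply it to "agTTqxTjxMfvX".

The rule is to flip the case of every letter, then keep only the last 4 characters.
On "agTTqxTjxMfvX": the first step gives "AGttQXtJXmFVx", and the second then gives "mFVx".

mFVx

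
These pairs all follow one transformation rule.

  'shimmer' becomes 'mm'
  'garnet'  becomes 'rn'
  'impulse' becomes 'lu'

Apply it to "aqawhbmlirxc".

In each case the input is transformed by: take characters alternately from the front and the back (1st, last, 2nd, 2nd-last, ...), then keep only the last 2 characters.
On "aqawhbmlirxc": the first step gives "acqxarwihlbm", and the second then gives "bm".

bm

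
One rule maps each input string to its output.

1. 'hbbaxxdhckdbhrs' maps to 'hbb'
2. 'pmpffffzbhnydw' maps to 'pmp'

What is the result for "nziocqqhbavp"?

The rule is to keep only the first 3 characters.
Doing the same to "nziocqqhbavp": "nzi".

nzi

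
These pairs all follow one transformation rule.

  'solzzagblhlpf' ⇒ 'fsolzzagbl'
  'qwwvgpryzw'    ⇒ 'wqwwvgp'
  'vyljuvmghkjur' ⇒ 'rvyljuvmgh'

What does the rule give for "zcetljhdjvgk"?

In each case the input is transformed by: move the last character to the front, then delete the last 3 characters.
On "zcetljhdjvgk": the first step gives "kzcetljhdjvg", and the second then gives "kzcetljhd".

kzcetljhd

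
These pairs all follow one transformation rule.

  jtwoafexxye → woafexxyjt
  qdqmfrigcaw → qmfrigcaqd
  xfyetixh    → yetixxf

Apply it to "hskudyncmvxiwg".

kudyncmvxiwhs

Each output is the input with this applied: delete the last character, then move the first 2 characters to the end (rotate left by 2).
Starting from "hskudyncmvxiwg": after the first operation, "hskudyncmvxiw"; after the second, "kudyncmvxiwhs".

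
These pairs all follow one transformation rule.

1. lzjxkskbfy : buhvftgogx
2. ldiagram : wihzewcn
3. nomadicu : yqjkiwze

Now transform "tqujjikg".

The rule is to move the last 2 characters to the front (rotate right by 2), then shift every letter 4 places backward in the alphabet (wrapping around).
"tqujjikg" → "kgtqujji" → "gcpmqffe".

gcpmqffe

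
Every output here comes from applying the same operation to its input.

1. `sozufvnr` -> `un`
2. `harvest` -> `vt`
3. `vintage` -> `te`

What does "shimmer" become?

mr

The transformation: move the first character to the end, then keep one character in every 3, starting at position 3 (positions 3rd, 6th, 9th, ...).
On "shimmer" that produces "mr".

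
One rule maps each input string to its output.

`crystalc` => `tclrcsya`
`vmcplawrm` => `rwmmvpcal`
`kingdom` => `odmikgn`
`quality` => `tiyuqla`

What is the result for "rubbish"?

The transformation: swap each adjacent pair of characters (1↔2, 3↔4, ...), then move the last 3 characters to the front (rotate right by 3).
Working it through for "rubbish": intermediate "urbbsih", final "sihurbb".

sihurbb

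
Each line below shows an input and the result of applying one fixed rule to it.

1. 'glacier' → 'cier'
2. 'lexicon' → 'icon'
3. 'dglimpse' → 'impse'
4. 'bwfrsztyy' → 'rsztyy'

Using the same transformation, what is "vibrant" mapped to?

The rule is to delete the first 3 characters.
Doing the same to "vibrant": "rant".

rant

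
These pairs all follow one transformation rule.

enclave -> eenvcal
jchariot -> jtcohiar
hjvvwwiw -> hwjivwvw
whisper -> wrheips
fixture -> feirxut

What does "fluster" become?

The pattern: take characters alternately from the front and the back (1st, last, 2nd, 2nd-last, ...).
Doing the same to "fluster": "frleuts".

frleuts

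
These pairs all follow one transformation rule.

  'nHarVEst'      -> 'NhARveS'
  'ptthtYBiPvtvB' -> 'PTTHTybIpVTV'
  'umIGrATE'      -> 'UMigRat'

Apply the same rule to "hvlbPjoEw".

HVLBpJOe

The pattern: delete the last character, then flip the case of every letter.
Working it through for "hvlbPjoEw": intermediate "hvlbPjoE", final "HVLBpJOe".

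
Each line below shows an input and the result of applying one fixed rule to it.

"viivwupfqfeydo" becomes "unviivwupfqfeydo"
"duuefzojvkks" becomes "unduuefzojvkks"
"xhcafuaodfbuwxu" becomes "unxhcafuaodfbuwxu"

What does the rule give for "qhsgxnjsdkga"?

In each case the input is transformed by: prepend "un".
For "qhsgxnjsdkga" the result is "unqhsgxnjsdkga".

unqhsgxnjsdkga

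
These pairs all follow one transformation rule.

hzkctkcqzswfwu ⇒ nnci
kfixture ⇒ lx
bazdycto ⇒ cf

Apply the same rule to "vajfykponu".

Each output is the input with this applied: keep one character in every 3, starting at position 3 (positions 3rd, 6th, 9th, ...), then shift every letter 3 places forward in the alphabet (wrapping around).
Working it through for "vajfykponu": intermediate "jkn", final "mnq".

mnq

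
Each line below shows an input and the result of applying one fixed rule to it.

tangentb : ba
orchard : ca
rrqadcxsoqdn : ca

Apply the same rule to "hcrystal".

What's happening: sort the characters into reverse alphabetical order, then keep only the last 2 characters.
On "hcrystal": the first step gives "ytsrlhca", and the second then gives "ca".
(Check on "tangentb": → "ttnngeba" → "ba" ✓)

ca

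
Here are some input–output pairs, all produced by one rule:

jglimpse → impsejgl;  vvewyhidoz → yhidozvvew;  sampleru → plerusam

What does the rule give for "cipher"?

pherci

The transformation: move the last character to the front, then swap the front and back halves of the string.
For "cipher", step one produces "rciphe"; step two turns that into "pherci".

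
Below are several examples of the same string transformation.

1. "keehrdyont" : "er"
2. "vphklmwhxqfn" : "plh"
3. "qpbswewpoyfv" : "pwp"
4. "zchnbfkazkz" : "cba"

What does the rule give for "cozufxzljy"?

of

What's happening: delete the last 3 characters, then keep one character in every 3, starting at position 2 (positions 2nd, 5th, 8th, ...).
Starting from "cozufxzljy": after the first operation, "cozufxz"; after the second, "of".
(Check on "keehrdyont": → "keehrdy" → "er" ✓)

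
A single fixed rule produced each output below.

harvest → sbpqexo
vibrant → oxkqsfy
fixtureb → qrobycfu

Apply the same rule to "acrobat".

In each case the input is transformed by: move the first 3 characters to the end (rotate left by 3), then shift every letter 3 places backward in the alphabet (wrapping around).
Working it through for "acrobat": intermediate "obatacr", final "lyxqxzo".

lyxqxzo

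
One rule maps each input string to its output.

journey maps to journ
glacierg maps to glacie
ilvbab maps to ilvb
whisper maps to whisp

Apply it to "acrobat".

acrob

In each case the input is transformed by: delete the last 2 characters.
"acrobat" → "acrob".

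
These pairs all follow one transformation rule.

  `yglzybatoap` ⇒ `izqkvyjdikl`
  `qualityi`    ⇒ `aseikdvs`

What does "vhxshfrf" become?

fprbhpcr

Looking at the pairs, the operation is to shift every letter 10 places forward in the alphabet (wrapping around), then take characters alternately from the front and the back (1st, last, 2nd, 2nd-last, ...).
Working it through for "vhxshfrf": intermediate "frhcrpbp", final "fprbhpcr".
(Check on "qualityi": → "aekvsdis" → "aseikdvs" ✓)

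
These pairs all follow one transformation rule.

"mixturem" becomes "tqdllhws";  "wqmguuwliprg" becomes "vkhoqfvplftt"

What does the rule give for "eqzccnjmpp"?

Each output is the input with this applied: swap the front and back halves of the string, then shift every letter 1 place backward in the alphabet (wrapping around).
For "eqzccnjmpp", step one produces "njmppeqzcc"; step two turns that into "miloodpybb".

miloodpybb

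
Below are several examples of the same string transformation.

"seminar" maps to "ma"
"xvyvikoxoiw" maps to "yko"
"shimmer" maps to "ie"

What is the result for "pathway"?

Each output is the input with this applied: keep one character in every 3, starting at position 3 (positions 3rd, 6th, 9th, ...).
On "pathway" that produces "ta".

ta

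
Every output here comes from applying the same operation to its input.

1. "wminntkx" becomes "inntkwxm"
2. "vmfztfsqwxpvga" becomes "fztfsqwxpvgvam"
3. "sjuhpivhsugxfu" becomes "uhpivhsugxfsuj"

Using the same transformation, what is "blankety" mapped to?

The transformation: swap the first and last characters, then move the first 2 characters to the end (rotate left by 2).
Applying both steps to "blankety": "ylanketb", then "anketbyl".

anketbyl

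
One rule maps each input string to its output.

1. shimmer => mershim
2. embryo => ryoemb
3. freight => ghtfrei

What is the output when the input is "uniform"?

ormunif

In each case the input is transformed by: move the last 3 characters to the front (rotate right by 3).
On "uniform" that produces "ormunif".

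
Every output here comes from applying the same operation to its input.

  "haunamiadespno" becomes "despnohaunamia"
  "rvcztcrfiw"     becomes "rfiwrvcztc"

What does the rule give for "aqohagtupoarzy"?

poarzyaqohagtu

What's happening: swap the front and back halves of the string, then move the first character to the end.
Starting from "aqohagtupoarzy": after the first operation, "upoarzyaqohagt"; after the second, "poarzyaqohagtu".
(Check on "haunamiadespno": → "adespnohaunami" → "despnohaunamia" ✓)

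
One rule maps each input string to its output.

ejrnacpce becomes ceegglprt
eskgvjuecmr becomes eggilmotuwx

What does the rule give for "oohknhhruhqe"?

The pattern: sort the characters into alphabetical order, then shift every letter 2 places forward in the alphabet (wrapping around).
Doing the same to "oohknhhruhqe": "gjjjjmpqqstw".

gjjjjmpqqstw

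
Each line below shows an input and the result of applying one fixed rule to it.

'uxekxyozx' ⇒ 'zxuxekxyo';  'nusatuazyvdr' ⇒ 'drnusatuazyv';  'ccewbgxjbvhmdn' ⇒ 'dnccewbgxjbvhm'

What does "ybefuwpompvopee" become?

Looking at the pairs, the operation is to move the last 2 characters to the front (rotate right by 2).
So "ybefuwpompvopee" becomes "eeybefuwpompvop".

eeybefuwpompvop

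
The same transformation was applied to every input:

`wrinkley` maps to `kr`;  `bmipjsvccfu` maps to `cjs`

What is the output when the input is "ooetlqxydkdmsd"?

Rule — sort the characters into alphabetical order, then keep one character in every 3, starting at position 3 (positions 3rd, 6th, 9th, ...).
Applying both steps to "ooetlqxydkdmsd": "dddeklmooqstxy", then "dlot".

dlot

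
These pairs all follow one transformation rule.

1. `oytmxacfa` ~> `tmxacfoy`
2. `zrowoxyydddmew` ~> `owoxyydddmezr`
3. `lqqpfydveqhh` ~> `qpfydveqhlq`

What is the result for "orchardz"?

The pattern: delete the last character, then move the first 2 characters to the end (rotate left by 2).
Starting from "orchardz": after the first operation, "orchard"; after the second, "chardor".

chardor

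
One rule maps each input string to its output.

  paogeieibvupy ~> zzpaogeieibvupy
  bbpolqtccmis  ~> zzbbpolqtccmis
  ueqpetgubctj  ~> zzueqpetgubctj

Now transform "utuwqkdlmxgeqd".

zzutuwqkdlmxgeqd

What's happening: prepend "zz".
On "utuwqkdlmxgeqd" that produces "zzutuwqkdlmxgeqd".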